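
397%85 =57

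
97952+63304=161256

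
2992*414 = 1238688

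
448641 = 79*5679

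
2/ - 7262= - 1/3631  =  - 0.00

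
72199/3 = 72199/3=24066.33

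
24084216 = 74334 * 324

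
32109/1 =32109 = 32109.00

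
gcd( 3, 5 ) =1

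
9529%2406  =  2311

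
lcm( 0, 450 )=0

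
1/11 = 1/11= 0.09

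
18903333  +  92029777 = 110933110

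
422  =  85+337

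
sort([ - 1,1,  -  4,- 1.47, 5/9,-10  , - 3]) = [ - 10, - 4, - 3,  -  1.47, - 1, 5/9,1 ] 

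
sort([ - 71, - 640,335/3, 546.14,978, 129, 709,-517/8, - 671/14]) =[-640,-71, - 517/8,-671/14, 335/3, 129  ,  546.14,709, 978] 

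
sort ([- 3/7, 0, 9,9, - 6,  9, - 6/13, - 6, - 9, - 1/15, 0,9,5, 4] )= [ - 9, - 6, - 6, - 6/13, - 3/7, - 1/15,0,  0,4,  5,  9,9, 9,9] 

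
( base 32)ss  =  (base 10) 924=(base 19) 2ac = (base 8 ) 1634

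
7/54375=7/54375  =  0.00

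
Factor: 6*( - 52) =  - 2^3 * 3^1*13^1 = - 312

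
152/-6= - 26+2/3= - 25.33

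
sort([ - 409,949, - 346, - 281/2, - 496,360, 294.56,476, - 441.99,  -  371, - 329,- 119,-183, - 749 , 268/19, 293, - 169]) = [ - 749 , - 496,-441.99, - 409, - 371,-346, - 329, - 183, - 169, - 281/2, - 119,  268/19, 293, 294.56,  360 , 476, 949]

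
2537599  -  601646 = 1935953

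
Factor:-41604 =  - 2^2*3^1 * 3467^1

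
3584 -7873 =- 4289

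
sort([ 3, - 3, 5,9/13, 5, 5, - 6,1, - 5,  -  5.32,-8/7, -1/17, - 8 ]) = [-8,  -  6, - 5.32,-5, - 3 ,-8/7,-1/17,9/13,1,3, 5 , 5,  5] 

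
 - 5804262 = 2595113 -8399375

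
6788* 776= 5267488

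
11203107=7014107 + 4189000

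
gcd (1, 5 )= 1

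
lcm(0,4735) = 0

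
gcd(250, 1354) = 2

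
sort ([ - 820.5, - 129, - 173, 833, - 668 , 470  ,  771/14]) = [ - 820.5, -668, - 173,-129,771/14,470,  833] 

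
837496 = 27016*31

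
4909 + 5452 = 10361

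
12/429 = 4/143 = 0.03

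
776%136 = 96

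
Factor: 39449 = 103^1*383^1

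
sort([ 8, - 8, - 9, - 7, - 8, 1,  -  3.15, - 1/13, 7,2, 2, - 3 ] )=[  -  9, -8 , - 8, - 7, - 3.15,-3, - 1/13, 1,2, 2,7, 8] 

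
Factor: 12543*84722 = 2^1 * 3^1*11^1  *37^1*113^1*3851^1  =  1062668046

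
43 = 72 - 29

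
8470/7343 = 1+161/1049= 1.15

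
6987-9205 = - 2218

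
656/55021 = 656/55021 = 0.01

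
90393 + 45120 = 135513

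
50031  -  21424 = 28607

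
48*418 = 20064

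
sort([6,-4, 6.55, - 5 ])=[ - 5, - 4, 6,6.55 ]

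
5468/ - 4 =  -1367 + 0/1 =- 1367.00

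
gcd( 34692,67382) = 14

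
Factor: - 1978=  -  2^1 * 23^1*43^1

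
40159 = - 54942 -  - 95101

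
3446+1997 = 5443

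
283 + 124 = 407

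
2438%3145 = 2438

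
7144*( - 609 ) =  - 4350696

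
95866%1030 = 76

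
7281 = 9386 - 2105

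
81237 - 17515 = 63722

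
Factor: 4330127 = 4330127^1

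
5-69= - 64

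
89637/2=44818 + 1/2 = 44818.50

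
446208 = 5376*83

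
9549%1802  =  539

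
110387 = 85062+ 25325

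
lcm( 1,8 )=8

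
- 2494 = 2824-5318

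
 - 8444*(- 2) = 16888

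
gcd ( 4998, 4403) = 119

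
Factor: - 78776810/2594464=-2^(-4)*5^1*7^4*17^1*193^1*81077^(-1 )= - 39388405/1297232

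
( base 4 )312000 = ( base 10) 3456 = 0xd80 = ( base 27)4K0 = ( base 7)13035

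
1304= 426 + 878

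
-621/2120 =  - 621/2120=-0.29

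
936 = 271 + 665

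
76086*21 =1597806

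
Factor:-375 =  - 3^1 * 5^3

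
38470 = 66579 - 28109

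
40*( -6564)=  - 262560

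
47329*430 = 20351470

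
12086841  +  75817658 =87904499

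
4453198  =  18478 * 241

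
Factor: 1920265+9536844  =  11457109 = 11457109^1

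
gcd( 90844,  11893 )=1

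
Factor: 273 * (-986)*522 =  - 2^2*3^3*7^1*13^1*17^1*29^2 = - 140510916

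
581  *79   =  45899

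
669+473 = 1142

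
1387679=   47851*29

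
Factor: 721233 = 3^2*127^1*631^1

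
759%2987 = 759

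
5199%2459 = 281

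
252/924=3/11 = 0.27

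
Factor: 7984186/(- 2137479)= -2^1*3^( - 1)*7^1 * 17^1 * 33547^1*712493^( - 1)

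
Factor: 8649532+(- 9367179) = -7^1 * 157^1 * 653^1 = -717647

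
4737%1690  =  1357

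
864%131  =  78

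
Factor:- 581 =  - 7^1 *83^1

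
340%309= 31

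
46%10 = 6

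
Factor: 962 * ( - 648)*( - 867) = 540466992 = 2^4*3^5*13^1*17^2*37^1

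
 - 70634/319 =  - 70634/319 = - 221.42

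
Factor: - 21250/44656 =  - 2^( - 3)*5^4*17^1 * 2791^(-1) = -  10625/22328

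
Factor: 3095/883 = 5^1*619^1* 883^( - 1 ) 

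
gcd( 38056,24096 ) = 8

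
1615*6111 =9869265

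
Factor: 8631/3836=2^( - 2 )*3^2 = 9/4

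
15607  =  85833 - 70226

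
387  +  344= 731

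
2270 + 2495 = 4765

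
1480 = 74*20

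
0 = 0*381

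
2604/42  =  62 = 62.00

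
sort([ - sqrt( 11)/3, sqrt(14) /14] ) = [-sqrt( 11 ) /3, sqrt( 14)/14 ]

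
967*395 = 381965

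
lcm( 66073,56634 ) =396438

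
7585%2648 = 2289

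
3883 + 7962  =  11845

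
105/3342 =35/1114 = 0.03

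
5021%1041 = 857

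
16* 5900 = 94400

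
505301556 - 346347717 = 158953839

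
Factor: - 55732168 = -2^3*19^1*373^1*983^1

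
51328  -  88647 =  - 37319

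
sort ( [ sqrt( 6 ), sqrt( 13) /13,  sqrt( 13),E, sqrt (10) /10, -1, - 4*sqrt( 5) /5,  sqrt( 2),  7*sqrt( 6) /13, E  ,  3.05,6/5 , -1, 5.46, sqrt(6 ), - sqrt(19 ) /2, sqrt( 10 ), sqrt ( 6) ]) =[ - sqrt ( 19 ) /2, - 4*sqrt (5)/5,-1, - 1, sqrt( 13 ) /13,sqrt( 10 ) /10,6/5 , 7*sqrt( 6)/13,  sqrt( 2 ),sqrt( 6), sqrt( 6 ),sqrt( 6 ),E,  E,3.05, sqrt( 10 ), sqrt( 13),  5.46]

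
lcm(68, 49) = 3332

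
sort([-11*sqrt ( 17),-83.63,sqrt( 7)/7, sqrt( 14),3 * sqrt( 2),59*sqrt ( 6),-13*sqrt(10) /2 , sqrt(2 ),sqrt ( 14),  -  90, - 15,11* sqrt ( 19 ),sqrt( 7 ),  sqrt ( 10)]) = [-90, - 83.63,  -  11*sqrt(17 ),-13 *sqrt( 10) /2,-15, sqrt (7)/7, sqrt( 2 ),sqrt(7 ),sqrt ( 10 ), sqrt ( 14 ),sqrt( 14 ) , 3*sqrt ( 2 ),11*sqrt ( 19 ), 59*sqrt(6 )]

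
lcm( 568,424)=30104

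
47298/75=15766/25  =  630.64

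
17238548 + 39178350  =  56416898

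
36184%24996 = 11188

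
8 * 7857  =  62856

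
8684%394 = 16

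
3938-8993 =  - 5055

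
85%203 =85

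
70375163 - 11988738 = 58386425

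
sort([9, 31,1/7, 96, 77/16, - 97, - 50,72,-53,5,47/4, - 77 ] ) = [ - 97,- 77 ,-53,  -  50, 1/7,77/16,5,9,  47/4, 31,72, 96 ] 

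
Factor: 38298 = 2^1*3^1*13^1*491^1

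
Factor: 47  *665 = 31255  =  5^1*7^1*19^1*47^1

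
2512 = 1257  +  1255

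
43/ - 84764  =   - 43/84764 =- 0.00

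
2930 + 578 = 3508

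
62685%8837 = 826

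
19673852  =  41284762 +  - 21610910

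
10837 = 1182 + 9655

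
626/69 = 626/69 = 9.07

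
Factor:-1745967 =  -3^1*19^1*30631^1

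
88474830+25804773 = 114279603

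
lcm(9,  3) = 9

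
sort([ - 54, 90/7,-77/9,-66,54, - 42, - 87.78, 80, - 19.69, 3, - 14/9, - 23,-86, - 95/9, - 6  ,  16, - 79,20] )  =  [ -87.78 , - 86, - 79, - 66, - 54, - 42 , - 23, - 19.69,-95/9 ,  -  77/9,-6, - 14/9, 3, 90/7, 16,20, 54,  80] 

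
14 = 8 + 6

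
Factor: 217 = 7^1*31^1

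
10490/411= 25 + 215/411 = 25.52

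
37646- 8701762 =-8664116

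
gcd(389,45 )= 1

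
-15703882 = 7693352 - 23397234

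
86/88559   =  86/88559 = 0.00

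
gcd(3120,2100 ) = 60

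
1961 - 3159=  - 1198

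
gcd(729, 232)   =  1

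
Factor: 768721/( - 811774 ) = -2^ ( -1 ) *19^1 * 349^ ( - 1)*1163^( - 1 )*40459^1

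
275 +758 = 1033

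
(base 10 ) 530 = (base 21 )145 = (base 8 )1022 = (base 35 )F5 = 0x212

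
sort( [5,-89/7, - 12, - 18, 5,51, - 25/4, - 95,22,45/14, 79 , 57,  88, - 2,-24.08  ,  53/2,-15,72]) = [ - 95, - 24.08, - 18, - 15 , -89/7, - 12, - 25/4, - 2,  45/14,  5, 5,22,53/2 , 51,57, 72, 79,88] 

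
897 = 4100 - 3203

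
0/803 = 0 = 0.00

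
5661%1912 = 1837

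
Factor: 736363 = 736363^1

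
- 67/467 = -1 + 400/467 = - 0.14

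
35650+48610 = 84260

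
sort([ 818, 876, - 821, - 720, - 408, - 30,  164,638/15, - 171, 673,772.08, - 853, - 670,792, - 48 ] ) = [ - 853, - 821, - 720,  -  670, - 408, - 171, - 48,  -  30, 638/15,  164,673, 772.08, 792, 818, 876 ]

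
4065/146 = 27 +123/146= 27.84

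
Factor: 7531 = 17^1*443^1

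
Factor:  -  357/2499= -1/7 = - 7^( - 1 )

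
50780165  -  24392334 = 26387831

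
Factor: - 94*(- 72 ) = 2^4*3^2*47^1=6768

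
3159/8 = 394 + 7/8= 394.88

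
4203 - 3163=1040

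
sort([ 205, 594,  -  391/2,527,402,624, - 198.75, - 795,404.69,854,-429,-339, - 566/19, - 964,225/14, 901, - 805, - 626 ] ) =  [-964, - 805, - 795, - 626,-429,-339,-198.75, - 391/2, - 566/19,225/14, 205,402, 404.69,527,594,624,854,901]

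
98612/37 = 2665 + 7/37 = 2665.19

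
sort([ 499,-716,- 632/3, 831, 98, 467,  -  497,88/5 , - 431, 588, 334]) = [ - 716, - 497,-431, - 632/3, 88/5, 98, 334, 467, 499, 588, 831] 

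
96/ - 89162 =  - 48/44581 = - 0.00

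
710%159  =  74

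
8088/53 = 8088/53 = 152.60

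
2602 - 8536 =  - 5934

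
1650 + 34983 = 36633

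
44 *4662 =205128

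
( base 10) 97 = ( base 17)5c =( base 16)61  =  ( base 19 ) 52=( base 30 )37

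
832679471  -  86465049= 746214422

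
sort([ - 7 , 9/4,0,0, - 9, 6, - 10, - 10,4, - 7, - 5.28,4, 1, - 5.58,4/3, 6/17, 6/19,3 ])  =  [ - 10, - 10, - 9,-7, - 7, - 5.58,-5.28,0,  0, 6/19,6/17,  1, 4/3 , 9/4,3, 4, 4, 6]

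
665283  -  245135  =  420148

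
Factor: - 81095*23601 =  - 3^1*5^1*7^2*331^1*7867^1= - 1913923095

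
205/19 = 205/19 = 10.79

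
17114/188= 8557/94= 91.03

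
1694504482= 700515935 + 993988547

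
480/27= 17 + 7/9 = 17.78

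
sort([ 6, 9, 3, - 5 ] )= [ - 5, 3, 6, 9 ] 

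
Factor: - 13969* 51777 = -3^2 * 11^1*61^1*229^1*523^1= - 723272913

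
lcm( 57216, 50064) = 400512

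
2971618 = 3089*962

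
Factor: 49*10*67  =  2^1*5^1*7^2*67^1 = 32830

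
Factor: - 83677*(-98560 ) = 8247205120= 2^8*5^1*7^1*11^2*7607^1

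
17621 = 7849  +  9772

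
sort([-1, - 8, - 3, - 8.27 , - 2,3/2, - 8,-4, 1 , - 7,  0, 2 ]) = [- 8.27,-8, - 8,-7,- 4, - 3,  -  2, - 1, 0,1,3/2, 2 ] 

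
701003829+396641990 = 1097645819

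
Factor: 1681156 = 2^2*157^1*2677^1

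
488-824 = - 336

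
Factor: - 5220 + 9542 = 2^1 * 2161^1 = 4322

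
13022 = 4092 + 8930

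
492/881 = 492/881 = 0.56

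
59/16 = 3 + 11/16 = 3.69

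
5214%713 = 223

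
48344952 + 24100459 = 72445411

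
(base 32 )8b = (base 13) 177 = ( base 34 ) 7T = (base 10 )267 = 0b100001011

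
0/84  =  0 = 0.00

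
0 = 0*48087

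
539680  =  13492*40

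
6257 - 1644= 4613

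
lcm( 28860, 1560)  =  57720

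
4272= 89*48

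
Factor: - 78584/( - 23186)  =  2^2 * 11^1* 19^1*47^1 * 11593^( - 1)=39292/11593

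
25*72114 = 1802850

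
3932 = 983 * 4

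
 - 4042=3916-7958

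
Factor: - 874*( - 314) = 274436 = 2^2*19^1*23^1*157^1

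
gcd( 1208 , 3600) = 8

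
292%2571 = 292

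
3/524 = 3/524=0.01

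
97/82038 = 97/82038= 0.00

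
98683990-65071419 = 33612571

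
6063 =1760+4303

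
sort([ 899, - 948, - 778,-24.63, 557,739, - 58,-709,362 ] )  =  [-948,-778, - 709,  -  58, - 24.63, 362, 557,739,899] 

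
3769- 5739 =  - 1970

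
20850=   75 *278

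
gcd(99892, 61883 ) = 1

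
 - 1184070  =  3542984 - 4727054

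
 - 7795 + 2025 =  - 5770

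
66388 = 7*9484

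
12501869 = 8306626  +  4195243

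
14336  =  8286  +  6050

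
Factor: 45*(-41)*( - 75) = 138375 = 3^3*5^3*41^1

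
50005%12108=1573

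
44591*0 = 0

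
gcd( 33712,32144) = 784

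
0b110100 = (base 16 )34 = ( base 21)2a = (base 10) 52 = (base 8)64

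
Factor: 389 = 389^1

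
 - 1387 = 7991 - 9378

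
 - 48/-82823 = 48/82823 = 0.00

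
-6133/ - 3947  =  1 + 2186/3947 = 1.55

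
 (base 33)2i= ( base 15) 59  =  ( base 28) 30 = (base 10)84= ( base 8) 124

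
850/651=1 + 199/651= 1.31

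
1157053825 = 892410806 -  - 264643019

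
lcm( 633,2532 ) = 2532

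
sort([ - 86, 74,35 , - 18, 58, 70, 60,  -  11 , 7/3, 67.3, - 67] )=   [-86, - 67,-18, - 11, 7/3,35,58, 60, 67.3,70, 74] 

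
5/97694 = 5/97694 = 0.00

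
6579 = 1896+4683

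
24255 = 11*2205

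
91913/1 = 91913 = 91913.00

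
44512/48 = 2782/3= 927.33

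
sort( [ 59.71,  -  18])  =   [-18 , 59.71 ]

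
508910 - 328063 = 180847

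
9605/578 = 16 + 21/34=   16.62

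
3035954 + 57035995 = 60071949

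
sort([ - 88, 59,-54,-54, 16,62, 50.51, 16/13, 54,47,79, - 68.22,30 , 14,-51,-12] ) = [ - 88, - 68.22,-54,-54,  -  51, - 12,16/13 , 14, 16,30,47, 50.51, 54, 59,62, 79]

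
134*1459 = 195506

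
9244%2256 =220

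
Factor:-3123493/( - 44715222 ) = 2^( - 1 )*3^( - 2)*2484179^ ( -1 )*3123493^1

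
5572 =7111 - 1539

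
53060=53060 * 1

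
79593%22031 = 13500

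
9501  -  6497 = 3004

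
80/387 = 80/387 = 0.21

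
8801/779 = 11 + 232/779 = 11.30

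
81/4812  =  27/1604 =0.02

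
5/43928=5/43928 = 0.00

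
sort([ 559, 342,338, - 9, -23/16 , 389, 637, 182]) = [ - 9, - 23/16,182, 338,342, 389, 559, 637]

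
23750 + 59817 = 83567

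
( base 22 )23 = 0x2F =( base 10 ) 47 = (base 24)1n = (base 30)1H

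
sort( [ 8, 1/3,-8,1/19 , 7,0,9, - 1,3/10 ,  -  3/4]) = [-8,  -  1, - 3/4, 0,1/19, 3/10,1/3,  7, 8  ,  9]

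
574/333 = 1 + 241/333 = 1.72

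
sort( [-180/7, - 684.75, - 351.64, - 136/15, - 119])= [ - 684.75, - 351.64, - 119, - 180/7, - 136/15 ]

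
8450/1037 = 8  +  154/1037 = 8.15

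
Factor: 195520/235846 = 160/193 = 2^5*5^1*193^( - 1)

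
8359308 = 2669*3132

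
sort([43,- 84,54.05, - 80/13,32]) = [ - 84, - 80/13,32, 43, 54.05 ] 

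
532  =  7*76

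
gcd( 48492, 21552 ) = 5388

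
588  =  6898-6310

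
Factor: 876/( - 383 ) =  - 2^2*3^1  *73^1*383^( - 1)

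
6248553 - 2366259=3882294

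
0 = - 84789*0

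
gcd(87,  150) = 3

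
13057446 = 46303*282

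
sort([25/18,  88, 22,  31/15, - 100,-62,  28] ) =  [ - 100, - 62,25/18,31/15,22, 28,88 ] 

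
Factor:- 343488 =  - 2^6 * 3^1*1789^1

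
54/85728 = 9/14288 = 0.00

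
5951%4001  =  1950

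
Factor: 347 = 347^1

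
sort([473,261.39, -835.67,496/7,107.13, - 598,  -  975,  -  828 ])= [ - 975,-835.67 ,  -  828, - 598, 496/7,107.13,261.39,473 ] 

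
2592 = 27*96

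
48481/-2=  - 24241 + 1/2  =  - 24240.50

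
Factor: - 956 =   -  2^2*239^1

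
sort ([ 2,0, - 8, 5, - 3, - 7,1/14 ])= [ - 8,- 7, - 3, 0,1/14,  2,5]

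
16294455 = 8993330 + 7301125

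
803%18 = 11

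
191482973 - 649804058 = - 458321085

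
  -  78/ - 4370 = 39/2185 = 0.02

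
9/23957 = 9/23957  =  0.00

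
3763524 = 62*60702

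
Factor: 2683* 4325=11603975 = 5^2*173^1*2683^1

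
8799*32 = 281568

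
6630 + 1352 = 7982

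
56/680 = 7/85 = 0.08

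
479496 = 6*79916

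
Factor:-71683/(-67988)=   97/92 =2^( - 2)*23^( - 1)*97^1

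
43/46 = 43/46 = 0.93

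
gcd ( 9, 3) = 3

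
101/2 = 101/2 = 50.50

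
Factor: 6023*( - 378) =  - 2^1*3^3*7^1*19^1* 317^1 = - 2276694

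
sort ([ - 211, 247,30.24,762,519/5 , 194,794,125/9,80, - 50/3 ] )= [ - 211,- 50/3,  125/9,30.24,80, 519/5,194,247,762,  794]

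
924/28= 33 = 33.00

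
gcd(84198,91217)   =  1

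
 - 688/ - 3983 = 688/3983 = 0.17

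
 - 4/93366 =  -  1+46681/46683 = - 0.00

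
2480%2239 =241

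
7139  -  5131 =2008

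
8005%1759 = 969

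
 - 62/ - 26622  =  31/13311 =0.00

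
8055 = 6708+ 1347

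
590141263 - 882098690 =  - 291957427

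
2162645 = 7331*295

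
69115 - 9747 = 59368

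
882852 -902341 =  - 19489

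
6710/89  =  75+ 35/89 = 75.39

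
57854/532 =28927/266 = 108.75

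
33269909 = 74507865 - 41237956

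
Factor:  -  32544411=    - 3^1*10848137^1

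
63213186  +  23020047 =86233233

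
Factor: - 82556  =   - 2^2* 20639^1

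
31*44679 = 1385049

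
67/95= 67/95 = 0.71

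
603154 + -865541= - 262387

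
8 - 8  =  0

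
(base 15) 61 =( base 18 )51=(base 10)91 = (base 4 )1123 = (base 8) 133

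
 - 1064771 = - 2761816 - - 1697045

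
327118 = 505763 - 178645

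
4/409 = 4/409 = 0.01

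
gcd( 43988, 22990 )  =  2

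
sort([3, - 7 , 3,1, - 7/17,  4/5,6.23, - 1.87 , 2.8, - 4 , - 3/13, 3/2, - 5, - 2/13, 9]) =[ - 7, - 5, - 4, - 1.87, - 7/17, - 3/13,-2/13,4/5, 1 , 3/2 , 2.8 , 3,3,6.23,9]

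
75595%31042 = 13511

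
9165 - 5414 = 3751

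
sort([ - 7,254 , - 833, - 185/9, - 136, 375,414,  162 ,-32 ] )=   [-833, - 136,  -  32, - 185/9, -7,162,254,375, 414] 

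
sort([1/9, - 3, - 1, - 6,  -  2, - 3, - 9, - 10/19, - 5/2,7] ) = [  -  9, - 6, - 3, - 3,  -  5/2,-2,-1, - 10/19,1/9, 7 ]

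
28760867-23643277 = 5117590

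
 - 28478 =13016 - 41494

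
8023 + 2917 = 10940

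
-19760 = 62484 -82244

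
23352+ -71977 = -48625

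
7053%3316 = 421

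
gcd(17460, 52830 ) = 90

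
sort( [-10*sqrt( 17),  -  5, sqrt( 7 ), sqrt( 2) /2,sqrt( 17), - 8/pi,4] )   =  [ - 10 * sqrt(17 ),-5, - 8/pi, sqrt( 2)/2, sqrt( 7),4, sqrt( 17)] 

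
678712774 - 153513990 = 525198784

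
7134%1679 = 418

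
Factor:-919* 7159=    - 6579121   =  -919^1 * 7159^1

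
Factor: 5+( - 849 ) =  - 844  =  - 2^2*211^1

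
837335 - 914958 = -77623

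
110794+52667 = 163461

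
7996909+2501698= 10498607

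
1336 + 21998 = 23334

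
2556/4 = 639=639.00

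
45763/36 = 45763/36 = 1271.19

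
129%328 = 129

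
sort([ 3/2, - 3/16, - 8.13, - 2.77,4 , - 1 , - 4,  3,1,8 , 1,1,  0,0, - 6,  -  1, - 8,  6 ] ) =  [-8.13, - 8, - 6 , - 4, - 2.77, - 1, - 1, - 3/16,0,  0,1,1,1 , 3/2 , 3,4, 6, 8 ]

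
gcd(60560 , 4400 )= 80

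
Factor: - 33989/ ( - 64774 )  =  2^( - 1)*41^1  *139^(-1)  *233^( - 1) *829^1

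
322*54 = 17388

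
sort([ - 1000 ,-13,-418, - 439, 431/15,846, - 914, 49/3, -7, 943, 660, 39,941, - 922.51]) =[ - 1000, - 922.51 , - 914, - 439, - 418,-13,- 7, 49/3, 431/15,39,660,846, 941, 943 ]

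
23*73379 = 1687717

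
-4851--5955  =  1104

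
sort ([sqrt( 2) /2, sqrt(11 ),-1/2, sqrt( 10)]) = [-1/2, sqrt( 2) /2,sqrt(10),sqrt( 11)]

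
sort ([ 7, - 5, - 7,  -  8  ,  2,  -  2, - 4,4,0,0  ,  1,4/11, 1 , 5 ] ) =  [ - 8, - 7, - 5,-4 , - 2,0,0,4/11,1,1,2, 4,5,7]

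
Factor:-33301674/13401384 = -2^( - 2) * 3^1*7^2*17^1*19^( - 1 )*2221^1 *29389^( - 1) = - 5550279/2233564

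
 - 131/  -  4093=131/4093 = 0.03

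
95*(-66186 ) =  - 6287670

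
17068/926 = 8534/463 = 18.43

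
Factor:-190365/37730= -2^( - 1)*3^1*11^( -1)*37^1= -111/22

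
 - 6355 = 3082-9437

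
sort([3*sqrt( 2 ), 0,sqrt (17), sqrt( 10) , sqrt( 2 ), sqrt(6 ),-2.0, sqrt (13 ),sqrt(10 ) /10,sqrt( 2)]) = [ -2.0,  0,sqrt(10)/10,sqrt(2),  sqrt( 2),sqrt(6 ), sqrt( 10) , sqrt(13),sqrt( 17 ), 3 * sqrt ( 2 ) ]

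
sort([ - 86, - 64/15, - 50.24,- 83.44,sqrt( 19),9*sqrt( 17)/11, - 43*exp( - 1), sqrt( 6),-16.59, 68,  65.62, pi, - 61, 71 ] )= [  -  86, - 83.44, - 61, - 50.24, - 16.59, - 43*exp( - 1), - 64/15, sqrt(6),  pi, 9*sqrt ( 17)/11,sqrt(19), 65.62, 68, 71] 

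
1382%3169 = 1382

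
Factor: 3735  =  3^2*5^1*83^1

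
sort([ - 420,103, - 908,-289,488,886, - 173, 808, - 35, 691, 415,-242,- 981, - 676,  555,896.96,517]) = [-981, - 908, - 676,-420,-289,-242, - 173, - 35, 103, 415 , 488,517,555, 691,808,886,896.96]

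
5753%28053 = 5753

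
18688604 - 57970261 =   -  39281657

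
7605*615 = 4677075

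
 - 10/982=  - 1 + 486/491 = - 0.01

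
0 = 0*9213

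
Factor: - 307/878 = -2^ ( - 1)* 307^1*439^( - 1)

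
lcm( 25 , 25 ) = 25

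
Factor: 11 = 11^1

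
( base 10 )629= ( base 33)J2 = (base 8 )1165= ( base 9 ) 768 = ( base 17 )230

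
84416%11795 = 1851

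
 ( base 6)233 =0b1011101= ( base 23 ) 41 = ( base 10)93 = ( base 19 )4H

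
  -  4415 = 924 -5339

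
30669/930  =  10223/310 = 32.98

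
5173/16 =323+5/16 =323.31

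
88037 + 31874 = 119911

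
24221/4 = 24221/4 =6055.25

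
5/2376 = 5/2376 =0.00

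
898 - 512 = 386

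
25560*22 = 562320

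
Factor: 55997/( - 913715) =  -5^(  -  1) * 11^( - 1 ) * 37^( - 1 )*449^( - 1 )* 55997^1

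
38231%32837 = 5394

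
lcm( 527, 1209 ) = 20553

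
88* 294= 25872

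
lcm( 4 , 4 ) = 4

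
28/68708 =7/17177= 0.00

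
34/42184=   17/21092  =  0.00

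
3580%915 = 835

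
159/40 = 159/40 = 3.98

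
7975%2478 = 541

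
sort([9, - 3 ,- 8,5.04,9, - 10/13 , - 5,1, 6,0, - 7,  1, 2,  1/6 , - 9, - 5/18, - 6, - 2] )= [ - 9 , -8, - 7,- 6,  -  5, - 3,-2,  -  10/13,-5/18,0,1/6, 1,1,2, 5.04,6,9,  9]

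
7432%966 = 670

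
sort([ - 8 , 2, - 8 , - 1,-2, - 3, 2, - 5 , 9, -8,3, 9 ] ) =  [- 8, - 8, - 8, - 5, - 3, - 2, - 1, 2, 2,3, 9, 9 ]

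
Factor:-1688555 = - 5^1*11^2*2791^1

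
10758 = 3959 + 6799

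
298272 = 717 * 416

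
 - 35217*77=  - 2711709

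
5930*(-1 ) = -5930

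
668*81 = 54108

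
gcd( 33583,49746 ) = 1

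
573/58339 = 573/58339 = 0.01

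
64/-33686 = -1 + 16811/16843= -0.00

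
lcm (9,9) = 9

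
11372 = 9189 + 2183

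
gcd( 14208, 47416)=8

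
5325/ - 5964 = -1 + 3/28 =- 0.89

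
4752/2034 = 2 + 38/113= 2.34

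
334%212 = 122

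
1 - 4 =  -3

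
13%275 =13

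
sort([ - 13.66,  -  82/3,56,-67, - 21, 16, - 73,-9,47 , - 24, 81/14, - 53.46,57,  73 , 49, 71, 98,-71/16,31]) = [ - 73, - 67,  -  53.46,- 82/3,-24, - 21,-13.66 , - 9, - 71/16 , 81/14, 16, 31, 47, 49, 56 , 57,71,73, 98] 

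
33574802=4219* 7958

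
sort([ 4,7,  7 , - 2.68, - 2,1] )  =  [ - 2.68 , - 2,1,  4, 7,7] 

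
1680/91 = 18  +  6/13 = 18.46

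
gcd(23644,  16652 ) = 92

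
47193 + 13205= 60398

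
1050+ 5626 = 6676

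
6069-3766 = 2303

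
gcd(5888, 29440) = 5888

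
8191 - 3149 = 5042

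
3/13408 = 3/13408 = 0.00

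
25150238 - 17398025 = 7752213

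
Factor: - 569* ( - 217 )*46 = 2^1*7^1*23^1*31^1*569^1=5679758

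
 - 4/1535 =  - 4/1535 = - 0.00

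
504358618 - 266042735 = 238315883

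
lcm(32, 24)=96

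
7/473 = 7/473= 0.01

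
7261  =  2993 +4268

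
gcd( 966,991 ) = 1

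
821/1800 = 821/1800 = 0.46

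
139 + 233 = 372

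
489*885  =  432765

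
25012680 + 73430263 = 98442943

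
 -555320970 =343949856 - 899270826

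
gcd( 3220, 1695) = 5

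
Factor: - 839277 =-3^2 * 93253^1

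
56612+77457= 134069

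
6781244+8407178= 15188422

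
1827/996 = 1 + 277/332 = 1.83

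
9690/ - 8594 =-4845/4297 = - 1.13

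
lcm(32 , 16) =32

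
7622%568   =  238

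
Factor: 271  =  271^1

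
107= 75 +32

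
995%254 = 233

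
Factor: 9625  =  5^3*7^1*11^1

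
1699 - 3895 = -2196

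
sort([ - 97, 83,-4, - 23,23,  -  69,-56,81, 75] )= [ - 97,-69,-56, - 23, - 4, 23,75, 81, 83]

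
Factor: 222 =2^1*3^1*37^1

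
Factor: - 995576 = -2^3 * 124447^1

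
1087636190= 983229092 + 104407098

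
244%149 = 95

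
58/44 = 1+ 7/22 = 1.32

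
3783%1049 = 636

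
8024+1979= 10003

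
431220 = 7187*60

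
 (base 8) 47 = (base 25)1E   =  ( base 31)18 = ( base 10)39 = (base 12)33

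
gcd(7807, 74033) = 1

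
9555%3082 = 309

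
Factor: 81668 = 2^2*17^1*1201^1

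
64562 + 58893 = 123455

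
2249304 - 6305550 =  - 4056246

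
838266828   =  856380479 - 18113651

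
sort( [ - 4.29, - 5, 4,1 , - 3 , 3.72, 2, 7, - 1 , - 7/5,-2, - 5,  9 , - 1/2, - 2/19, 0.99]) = [ - 5,-5, - 4.29, - 3, - 2, - 7/5, - 1,-1/2, - 2/19, 0.99,1, 2,3.72,4, 7, 9]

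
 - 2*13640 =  - 27280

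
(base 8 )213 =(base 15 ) 94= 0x8B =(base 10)139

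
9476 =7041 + 2435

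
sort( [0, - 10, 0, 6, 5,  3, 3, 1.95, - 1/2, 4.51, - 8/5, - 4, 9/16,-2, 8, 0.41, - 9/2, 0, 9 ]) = [ - 10,-9/2, - 4, - 2, - 8/5, - 1/2, 0, 0, 0 , 0.41,9/16, 1.95 , 3, 3, 4.51,5, 6, 8,9 ] 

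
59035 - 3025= 56010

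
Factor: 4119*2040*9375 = 2^3*3^3*5^6* 17^1*1373^1 = 78775875000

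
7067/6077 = 1 + 990/6077 = 1.16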